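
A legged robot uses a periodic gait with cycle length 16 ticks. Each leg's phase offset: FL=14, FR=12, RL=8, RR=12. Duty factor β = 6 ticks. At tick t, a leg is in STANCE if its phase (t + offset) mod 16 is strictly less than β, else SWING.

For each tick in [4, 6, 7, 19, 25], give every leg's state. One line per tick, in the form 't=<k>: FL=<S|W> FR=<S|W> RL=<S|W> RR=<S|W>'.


t=4: FL=S FR=S RL=W RR=S
t=6: FL=S FR=S RL=W RR=S
t=7: FL=S FR=S RL=W RR=S
t=19: FL=S FR=W RL=W RR=W
t=25: FL=W FR=S RL=S RR=S

t=4: phase=(2,0,12,0) vs β=6 → FL=S FR=S RL=W RR=S
t=6: phase=(4,2,14,2) vs β=6 → FL=S FR=S RL=W RR=S
t=7: phase=(5,3,15,3) vs β=6 → FL=S FR=S RL=W RR=S
t=19: phase=(1,15,11,15) vs β=6 → FL=S FR=W RL=W RR=W
t=25: phase=(7,5,1,5) vs β=6 → FL=W FR=S RL=S RR=S


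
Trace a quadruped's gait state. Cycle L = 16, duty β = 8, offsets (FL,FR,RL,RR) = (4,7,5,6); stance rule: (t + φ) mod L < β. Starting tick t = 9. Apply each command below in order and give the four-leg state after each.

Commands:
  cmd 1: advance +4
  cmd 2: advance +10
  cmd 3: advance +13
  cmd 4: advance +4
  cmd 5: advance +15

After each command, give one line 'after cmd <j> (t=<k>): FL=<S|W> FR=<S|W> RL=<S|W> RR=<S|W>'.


start t=9: FL=W FR=S RL=W RR=W
cmd 1: advance +4 → t=13, phase=(1,4,2,3) → FL=S FR=S RL=S RR=S
cmd 2: advance +10 → t=23, phase=(11,14,12,13) → FL=W FR=W RL=W RR=W
cmd 3: advance +13 → t=36, phase=(8,11,9,10) → FL=W FR=W RL=W RR=W
cmd 4: advance +4 → t=40, phase=(12,15,13,14) → FL=W FR=W RL=W RR=W
cmd 5: advance +15 → t=55, phase=(11,14,12,13) → FL=W FR=W RL=W RR=W

after cmd 1 (t=13): FL=S FR=S RL=S RR=S
after cmd 2 (t=23): FL=W FR=W RL=W RR=W
after cmd 3 (t=36): FL=W FR=W RL=W RR=W
after cmd 4 (t=40): FL=W FR=W RL=W RR=W
after cmd 5 (t=55): FL=W FR=W RL=W RR=W


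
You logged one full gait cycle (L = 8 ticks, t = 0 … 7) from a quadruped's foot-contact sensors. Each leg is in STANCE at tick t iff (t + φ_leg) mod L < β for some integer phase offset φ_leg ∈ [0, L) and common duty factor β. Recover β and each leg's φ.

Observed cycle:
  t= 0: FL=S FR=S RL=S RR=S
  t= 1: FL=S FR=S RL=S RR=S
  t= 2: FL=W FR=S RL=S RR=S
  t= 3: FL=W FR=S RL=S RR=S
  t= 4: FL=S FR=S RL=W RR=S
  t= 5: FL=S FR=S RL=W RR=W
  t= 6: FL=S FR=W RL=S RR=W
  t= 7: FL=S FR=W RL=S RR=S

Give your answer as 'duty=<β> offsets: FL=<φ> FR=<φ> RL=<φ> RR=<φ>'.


duty β = stance ticks per leg = 6
FL: stance ticks = 6; W→S at t=4 → φ=4
FR: stance ticks = 6; W→S at t=0 → φ=0
RL: stance ticks = 6; W→S at t=6 → φ=2
RR: stance ticks = 6; W→S at t=7 → φ=1

duty=6 offsets: FL=4 FR=0 RL=2 RR=1


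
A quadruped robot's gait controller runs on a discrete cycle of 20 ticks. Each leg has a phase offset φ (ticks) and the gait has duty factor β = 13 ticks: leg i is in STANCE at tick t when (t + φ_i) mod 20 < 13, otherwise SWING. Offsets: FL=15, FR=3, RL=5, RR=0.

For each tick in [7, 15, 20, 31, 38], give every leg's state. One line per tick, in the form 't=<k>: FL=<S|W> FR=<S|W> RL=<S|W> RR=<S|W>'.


t=7: FL=S FR=S RL=S RR=S
t=15: FL=S FR=W RL=S RR=W
t=20: FL=W FR=S RL=S RR=S
t=31: FL=S FR=W RL=W RR=S
t=38: FL=W FR=S RL=S RR=W

t=7: phase=(2,10,12,7) vs β=13 → FL=S FR=S RL=S RR=S
t=15: phase=(10,18,0,15) vs β=13 → FL=S FR=W RL=S RR=W
t=20: phase=(15,3,5,0) vs β=13 → FL=W FR=S RL=S RR=S
t=31: phase=(6,14,16,11) vs β=13 → FL=S FR=W RL=W RR=S
t=38: phase=(13,1,3,18) vs β=13 → FL=W FR=S RL=S RR=W


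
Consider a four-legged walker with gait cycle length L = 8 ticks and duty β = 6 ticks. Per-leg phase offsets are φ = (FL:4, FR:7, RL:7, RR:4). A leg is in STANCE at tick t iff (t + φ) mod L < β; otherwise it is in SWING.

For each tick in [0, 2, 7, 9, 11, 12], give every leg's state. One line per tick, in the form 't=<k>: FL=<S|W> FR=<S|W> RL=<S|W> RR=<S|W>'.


t=0: FL=S FR=W RL=W RR=S
t=2: FL=W FR=S RL=S RR=W
t=7: FL=S FR=W RL=W RR=S
t=9: FL=S FR=S RL=S RR=S
t=11: FL=W FR=S RL=S RR=W
t=12: FL=S FR=S RL=S RR=S

t=0: phase=(4,7,7,4) vs β=6 → FL=S FR=W RL=W RR=S
t=2: phase=(6,1,1,6) vs β=6 → FL=W FR=S RL=S RR=W
t=7: phase=(3,6,6,3) vs β=6 → FL=S FR=W RL=W RR=S
t=9: phase=(5,0,0,5) vs β=6 → FL=S FR=S RL=S RR=S
t=11: phase=(7,2,2,7) vs β=6 → FL=W FR=S RL=S RR=W
t=12: phase=(0,3,3,0) vs β=6 → FL=S FR=S RL=S RR=S


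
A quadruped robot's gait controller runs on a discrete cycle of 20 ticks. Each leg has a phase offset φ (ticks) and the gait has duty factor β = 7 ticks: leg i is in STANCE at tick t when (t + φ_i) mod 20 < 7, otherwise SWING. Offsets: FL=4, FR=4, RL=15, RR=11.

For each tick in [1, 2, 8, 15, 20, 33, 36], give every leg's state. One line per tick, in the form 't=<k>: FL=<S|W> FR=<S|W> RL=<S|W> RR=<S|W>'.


t=1: phase=(5,5,16,12) vs β=7 → FL=S FR=S RL=W RR=W
t=2: phase=(6,6,17,13) vs β=7 → FL=S FR=S RL=W RR=W
t=8: phase=(12,12,3,19) vs β=7 → FL=W FR=W RL=S RR=W
t=15: phase=(19,19,10,6) vs β=7 → FL=W FR=W RL=W RR=S
t=20: phase=(4,4,15,11) vs β=7 → FL=S FR=S RL=W RR=W
t=33: phase=(17,17,8,4) vs β=7 → FL=W FR=W RL=W RR=S
t=36: phase=(0,0,11,7) vs β=7 → FL=S FR=S RL=W RR=W

t=1: FL=S FR=S RL=W RR=W
t=2: FL=S FR=S RL=W RR=W
t=8: FL=W FR=W RL=S RR=W
t=15: FL=W FR=W RL=W RR=S
t=20: FL=S FR=S RL=W RR=W
t=33: FL=W FR=W RL=W RR=S
t=36: FL=S FR=S RL=W RR=W


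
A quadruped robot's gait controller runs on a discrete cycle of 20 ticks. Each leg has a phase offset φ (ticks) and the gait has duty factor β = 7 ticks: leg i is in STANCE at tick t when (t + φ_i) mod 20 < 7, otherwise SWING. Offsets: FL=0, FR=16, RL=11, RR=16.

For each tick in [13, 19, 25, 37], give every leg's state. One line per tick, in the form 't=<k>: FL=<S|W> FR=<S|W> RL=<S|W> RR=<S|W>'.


t=13: phase=(13,9,4,9) vs β=7 → FL=W FR=W RL=S RR=W
t=19: phase=(19,15,10,15) vs β=7 → FL=W FR=W RL=W RR=W
t=25: phase=(5,1,16,1) vs β=7 → FL=S FR=S RL=W RR=S
t=37: phase=(17,13,8,13) vs β=7 → FL=W FR=W RL=W RR=W

t=13: FL=W FR=W RL=S RR=W
t=19: FL=W FR=W RL=W RR=W
t=25: FL=S FR=S RL=W RR=S
t=37: FL=W FR=W RL=W RR=W


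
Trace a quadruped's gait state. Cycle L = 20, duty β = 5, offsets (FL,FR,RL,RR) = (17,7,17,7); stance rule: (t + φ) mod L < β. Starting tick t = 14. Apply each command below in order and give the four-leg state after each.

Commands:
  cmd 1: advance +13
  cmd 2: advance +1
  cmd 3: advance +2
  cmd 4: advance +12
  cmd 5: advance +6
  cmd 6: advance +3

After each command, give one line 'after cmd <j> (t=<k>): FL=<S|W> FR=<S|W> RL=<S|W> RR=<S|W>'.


after cmd 1 (t=27): FL=S FR=W RL=S RR=W
after cmd 2 (t=28): FL=W FR=W RL=W RR=W
after cmd 3 (t=30): FL=W FR=W RL=W RR=W
after cmd 4 (t=42): FL=W FR=W RL=W RR=W
after cmd 5 (t=48): FL=W FR=W RL=W RR=W
after cmd 6 (t=51): FL=W FR=W RL=W RR=W

start t=14: FL=W FR=S RL=W RR=S
cmd 1: advance +13 → t=27, phase=(4,14,4,14) → FL=S FR=W RL=S RR=W
cmd 2: advance +1 → t=28, phase=(5,15,5,15) → FL=W FR=W RL=W RR=W
cmd 3: advance +2 → t=30, phase=(7,17,7,17) → FL=W FR=W RL=W RR=W
cmd 4: advance +12 → t=42, phase=(19,9,19,9) → FL=W FR=W RL=W RR=W
cmd 5: advance +6 → t=48, phase=(5,15,5,15) → FL=W FR=W RL=W RR=W
cmd 6: advance +3 → t=51, phase=(8,18,8,18) → FL=W FR=W RL=W RR=W


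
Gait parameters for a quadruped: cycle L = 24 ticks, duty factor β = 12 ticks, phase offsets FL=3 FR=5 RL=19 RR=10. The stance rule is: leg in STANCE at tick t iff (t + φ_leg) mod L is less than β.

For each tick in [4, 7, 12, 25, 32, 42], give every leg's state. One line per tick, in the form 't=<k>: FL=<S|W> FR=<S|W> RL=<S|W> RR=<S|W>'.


t=4: phase=(7,9,23,14) vs β=12 → FL=S FR=S RL=W RR=W
t=7: phase=(10,12,2,17) vs β=12 → FL=S FR=W RL=S RR=W
t=12: phase=(15,17,7,22) vs β=12 → FL=W FR=W RL=S RR=W
t=25: phase=(4,6,20,11) vs β=12 → FL=S FR=S RL=W RR=S
t=32: phase=(11,13,3,18) vs β=12 → FL=S FR=W RL=S RR=W
t=42: phase=(21,23,13,4) vs β=12 → FL=W FR=W RL=W RR=S

t=4: FL=S FR=S RL=W RR=W
t=7: FL=S FR=W RL=S RR=W
t=12: FL=W FR=W RL=S RR=W
t=25: FL=S FR=S RL=W RR=S
t=32: FL=S FR=W RL=S RR=W
t=42: FL=W FR=W RL=W RR=S


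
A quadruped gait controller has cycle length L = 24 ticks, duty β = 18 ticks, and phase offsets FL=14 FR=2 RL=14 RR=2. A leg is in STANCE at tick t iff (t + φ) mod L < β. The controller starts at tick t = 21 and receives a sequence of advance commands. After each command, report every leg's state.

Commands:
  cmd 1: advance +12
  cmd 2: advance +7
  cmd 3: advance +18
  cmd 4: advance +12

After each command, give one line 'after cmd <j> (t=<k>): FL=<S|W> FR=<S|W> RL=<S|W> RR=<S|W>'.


start t=21: FL=S FR=W RL=S RR=W
cmd 1: advance +12 → t=33, phase=(23,11,23,11) → FL=W FR=S RL=W RR=S
cmd 2: advance +7 → t=40, phase=(6,18,6,18) → FL=S FR=W RL=S RR=W
cmd 3: advance +18 → t=58, phase=(0,12,0,12) → FL=S FR=S RL=S RR=S
cmd 4: advance +12 → t=70, phase=(12,0,12,0) → FL=S FR=S RL=S RR=S

after cmd 1 (t=33): FL=W FR=S RL=W RR=S
after cmd 2 (t=40): FL=S FR=W RL=S RR=W
after cmd 3 (t=58): FL=S FR=S RL=S RR=S
after cmd 4 (t=70): FL=S FR=S RL=S RR=S


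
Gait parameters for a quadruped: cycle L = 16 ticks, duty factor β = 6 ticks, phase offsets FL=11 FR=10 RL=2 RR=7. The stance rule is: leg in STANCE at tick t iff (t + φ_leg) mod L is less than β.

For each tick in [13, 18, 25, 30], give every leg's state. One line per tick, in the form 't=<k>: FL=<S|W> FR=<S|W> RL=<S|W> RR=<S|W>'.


t=13: FL=W FR=W RL=W RR=S
t=18: FL=W FR=W RL=S RR=W
t=25: FL=S FR=S RL=W RR=S
t=30: FL=W FR=W RL=S RR=S

t=13: phase=(8,7,15,4) vs β=6 → FL=W FR=W RL=W RR=S
t=18: phase=(13,12,4,9) vs β=6 → FL=W FR=W RL=S RR=W
t=25: phase=(4,3,11,0) vs β=6 → FL=S FR=S RL=W RR=S
t=30: phase=(9,8,0,5) vs β=6 → FL=W FR=W RL=S RR=S


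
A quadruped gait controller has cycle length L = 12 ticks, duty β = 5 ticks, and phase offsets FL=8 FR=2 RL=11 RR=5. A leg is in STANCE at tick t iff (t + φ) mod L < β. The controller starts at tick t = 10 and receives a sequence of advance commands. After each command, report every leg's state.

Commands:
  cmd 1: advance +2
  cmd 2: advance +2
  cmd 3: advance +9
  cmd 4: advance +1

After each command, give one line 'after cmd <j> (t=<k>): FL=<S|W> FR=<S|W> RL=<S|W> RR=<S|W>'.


start t=10: FL=W FR=S RL=W RR=S
cmd 1: advance +2 → t=12, phase=(8,2,11,5) → FL=W FR=S RL=W RR=W
cmd 2: advance +2 → t=14, phase=(10,4,1,7) → FL=W FR=S RL=S RR=W
cmd 3: advance +9 → t=23, phase=(7,1,10,4) → FL=W FR=S RL=W RR=S
cmd 4: advance +1 → t=24, phase=(8,2,11,5) → FL=W FR=S RL=W RR=W

after cmd 1 (t=12): FL=W FR=S RL=W RR=W
after cmd 2 (t=14): FL=W FR=S RL=S RR=W
after cmd 3 (t=23): FL=W FR=S RL=W RR=S
after cmd 4 (t=24): FL=W FR=S RL=W RR=W


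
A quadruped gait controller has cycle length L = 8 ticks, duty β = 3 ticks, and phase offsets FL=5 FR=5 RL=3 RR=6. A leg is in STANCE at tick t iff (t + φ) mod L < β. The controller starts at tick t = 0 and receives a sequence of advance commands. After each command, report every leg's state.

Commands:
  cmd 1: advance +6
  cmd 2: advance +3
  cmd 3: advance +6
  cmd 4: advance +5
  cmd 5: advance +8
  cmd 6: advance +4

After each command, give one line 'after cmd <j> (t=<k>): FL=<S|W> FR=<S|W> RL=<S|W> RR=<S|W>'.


start t=0: FL=W FR=W RL=W RR=W
cmd 1: advance +6 → t=6, phase=(3,3,1,4) → FL=W FR=W RL=S RR=W
cmd 2: advance +3 → t=9, phase=(6,6,4,7) → FL=W FR=W RL=W RR=W
cmd 3: advance +6 → t=15, phase=(4,4,2,5) → FL=W FR=W RL=S RR=W
cmd 4: advance +5 → t=20, phase=(1,1,7,2) → FL=S FR=S RL=W RR=S
cmd 5: advance +8 → t=28, phase=(1,1,7,2) → FL=S FR=S RL=W RR=S
cmd 6: advance +4 → t=32, phase=(5,5,3,6) → FL=W FR=W RL=W RR=W

after cmd 1 (t=6): FL=W FR=W RL=S RR=W
after cmd 2 (t=9): FL=W FR=W RL=W RR=W
after cmd 3 (t=15): FL=W FR=W RL=S RR=W
after cmd 4 (t=20): FL=S FR=S RL=W RR=S
after cmd 5 (t=28): FL=S FR=S RL=W RR=S
after cmd 6 (t=32): FL=W FR=W RL=W RR=W


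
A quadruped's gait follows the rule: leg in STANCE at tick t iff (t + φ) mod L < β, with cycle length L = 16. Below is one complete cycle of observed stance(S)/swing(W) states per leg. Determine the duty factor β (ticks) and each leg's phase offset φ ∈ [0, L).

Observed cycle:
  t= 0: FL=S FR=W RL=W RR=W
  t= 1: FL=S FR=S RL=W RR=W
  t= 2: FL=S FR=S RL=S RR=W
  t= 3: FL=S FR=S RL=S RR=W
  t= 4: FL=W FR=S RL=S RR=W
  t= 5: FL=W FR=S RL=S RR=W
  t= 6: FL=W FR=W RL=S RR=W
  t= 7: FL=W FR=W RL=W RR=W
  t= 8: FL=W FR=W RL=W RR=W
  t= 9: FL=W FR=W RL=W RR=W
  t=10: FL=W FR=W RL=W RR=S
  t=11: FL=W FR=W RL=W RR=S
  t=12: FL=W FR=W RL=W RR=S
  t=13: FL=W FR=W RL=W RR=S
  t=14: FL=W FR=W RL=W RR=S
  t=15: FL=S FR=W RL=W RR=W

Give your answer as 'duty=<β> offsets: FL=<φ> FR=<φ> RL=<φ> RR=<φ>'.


duty β = stance ticks per leg = 5
FL: stance ticks = 5; W→S at t=15 → φ=1
FR: stance ticks = 5; W→S at t=1 → φ=15
RL: stance ticks = 5; W→S at t=2 → φ=14
RR: stance ticks = 5; W→S at t=10 → φ=6

duty=5 offsets: FL=1 FR=15 RL=14 RR=6


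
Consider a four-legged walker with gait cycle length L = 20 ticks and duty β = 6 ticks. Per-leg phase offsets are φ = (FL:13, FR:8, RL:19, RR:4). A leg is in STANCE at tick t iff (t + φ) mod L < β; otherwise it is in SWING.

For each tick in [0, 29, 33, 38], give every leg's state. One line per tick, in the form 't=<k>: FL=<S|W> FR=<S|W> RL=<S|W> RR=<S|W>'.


t=0: FL=W FR=W RL=W RR=S
t=29: FL=S FR=W RL=W RR=W
t=33: FL=W FR=S RL=W RR=W
t=38: FL=W FR=W RL=W RR=S

t=0: phase=(13,8,19,4) vs β=6 → FL=W FR=W RL=W RR=S
t=29: phase=(2,17,8,13) vs β=6 → FL=S FR=W RL=W RR=W
t=33: phase=(6,1,12,17) vs β=6 → FL=W FR=S RL=W RR=W
t=38: phase=(11,6,17,2) vs β=6 → FL=W FR=W RL=W RR=S


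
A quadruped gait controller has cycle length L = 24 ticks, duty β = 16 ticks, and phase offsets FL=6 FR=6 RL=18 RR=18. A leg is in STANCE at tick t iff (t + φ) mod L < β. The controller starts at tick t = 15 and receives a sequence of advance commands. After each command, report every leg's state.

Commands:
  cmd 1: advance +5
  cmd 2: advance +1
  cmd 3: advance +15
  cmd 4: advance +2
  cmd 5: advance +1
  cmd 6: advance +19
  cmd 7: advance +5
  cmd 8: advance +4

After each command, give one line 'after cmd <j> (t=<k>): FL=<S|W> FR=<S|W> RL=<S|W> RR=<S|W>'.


start t=15: FL=W FR=W RL=S RR=S
cmd 1: advance +5 → t=20, phase=(2,2,14,14) → FL=S FR=S RL=S RR=S
cmd 2: advance +1 → t=21, phase=(3,3,15,15) → FL=S FR=S RL=S RR=S
cmd 3: advance +15 → t=36, phase=(18,18,6,6) → FL=W FR=W RL=S RR=S
cmd 4: advance +2 → t=38, phase=(20,20,8,8) → FL=W FR=W RL=S RR=S
cmd 5: advance +1 → t=39, phase=(21,21,9,9) → FL=W FR=W RL=S RR=S
cmd 6: advance +19 → t=58, phase=(16,16,4,4) → FL=W FR=W RL=S RR=S
cmd 7: advance +5 → t=63, phase=(21,21,9,9) → FL=W FR=W RL=S RR=S
cmd 8: advance +4 → t=67, phase=(1,1,13,13) → FL=S FR=S RL=S RR=S

after cmd 1 (t=20): FL=S FR=S RL=S RR=S
after cmd 2 (t=21): FL=S FR=S RL=S RR=S
after cmd 3 (t=36): FL=W FR=W RL=S RR=S
after cmd 4 (t=38): FL=W FR=W RL=S RR=S
after cmd 5 (t=39): FL=W FR=W RL=S RR=S
after cmd 6 (t=58): FL=W FR=W RL=S RR=S
after cmd 7 (t=63): FL=W FR=W RL=S RR=S
after cmd 8 (t=67): FL=S FR=S RL=S RR=S


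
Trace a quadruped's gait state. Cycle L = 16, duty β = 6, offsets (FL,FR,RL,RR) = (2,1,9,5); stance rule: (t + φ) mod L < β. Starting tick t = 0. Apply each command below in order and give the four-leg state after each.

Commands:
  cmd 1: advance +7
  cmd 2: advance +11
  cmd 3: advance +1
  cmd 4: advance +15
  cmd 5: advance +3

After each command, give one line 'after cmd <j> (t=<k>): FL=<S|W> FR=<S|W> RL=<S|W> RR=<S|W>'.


start t=0: FL=S FR=S RL=W RR=S
cmd 1: advance +7 → t=7, phase=(9,8,0,12) → FL=W FR=W RL=S RR=W
cmd 2: advance +11 → t=18, phase=(4,3,11,7) → FL=S FR=S RL=W RR=W
cmd 3: advance +1 → t=19, phase=(5,4,12,8) → FL=S FR=S RL=W RR=W
cmd 4: advance +15 → t=34, phase=(4,3,11,7) → FL=S FR=S RL=W RR=W
cmd 5: advance +3 → t=37, phase=(7,6,14,10) → FL=W FR=W RL=W RR=W

after cmd 1 (t=7): FL=W FR=W RL=S RR=W
after cmd 2 (t=18): FL=S FR=S RL=W RR=W
after cmd 3 (t=19): FL=S FR=S RL=W RR=W
after cmd 4 (t=34): FL=S FR=S RL=W RR=W
after cmd 5 (t=37): FL=W FR=W RL=W RR=W


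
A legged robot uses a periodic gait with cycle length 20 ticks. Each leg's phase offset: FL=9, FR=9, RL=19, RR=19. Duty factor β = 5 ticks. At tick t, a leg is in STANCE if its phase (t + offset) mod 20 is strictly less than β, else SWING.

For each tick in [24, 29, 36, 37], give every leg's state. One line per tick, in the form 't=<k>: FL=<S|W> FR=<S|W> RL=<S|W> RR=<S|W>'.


t=24: FL=W FR=W RL=S RR=S
t=29: FL=W FR=W RL=W RR=W
t=36: FL=W FR=W RL=W RR=W
t=37: FL=W FR=W RL=W RR=W

t=24: phase=(13,13,3,3) vs β=5 → FL=W FR=W RL=S RR=S
t=29: phase=(18,18,8,8) vs β=5 → FL=W FR=W RL=W RR=W
t=36: phase=(5,5,15,15) vs β=5 → FL=W FR=W RL=W RR=W
t=37: phase=(6,6,16,16) vs β=5 → FL=W FR=W RL=W RR=W


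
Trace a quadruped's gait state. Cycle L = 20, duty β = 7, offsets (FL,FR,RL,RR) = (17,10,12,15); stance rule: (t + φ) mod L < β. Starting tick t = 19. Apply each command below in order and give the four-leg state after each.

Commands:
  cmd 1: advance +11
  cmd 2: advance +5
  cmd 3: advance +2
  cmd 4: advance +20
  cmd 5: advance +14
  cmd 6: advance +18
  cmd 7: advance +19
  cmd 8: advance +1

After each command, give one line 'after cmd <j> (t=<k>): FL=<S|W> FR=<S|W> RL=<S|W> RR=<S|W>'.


after cmd 1 (t=30): FL=W FR=S RL=S RR=S
after cmd 2 (t=35): FL=W FR=S RL=W RR=W
after cmd 3 (t=37): FL=W FR=W RL=W RR=W
after cmd 4 (t=57): FL=W FR=W RL=W RR=W
after cmd 5 (t=71): FL=W FR=S RL=S RR=S
after cmd 6 (t=89): FL=S FR=W RL=S RR=S
after cmd 7 (t=108): FL=S FR=W RL=S RR=S
after cmd 8 (t=109): FL=S FR=W RL=S RR=S

start t=19: FL=W FR=W RL=W RR=W
cmd 1: advance +11 → t=30, phase=(7,0,2,5) → FL=W FR=S RL=S RR=S
cmd 2: advance +5 → t=35, phase=(12,5,7,10) → FL=W FR=S RL=W RR=W
cmd 3: advance +2 → t=37, phase=(14,7,9,12) → FL=W FR=W RL=W RR=W
cmd 4: advance +20 → t=57, phase=(14,7,9,12) → FL=W FR=W RL=W RR=W
cmd 5: advance +14 → t=71, phase=(8,1,3,6) → FL=W FR=S RL=S RR=S
cmd 6: advance +18 → t=89, phase=(6,19,1,4) → FL=S FR=W RL=S RR=S
cmd 7: advance +19 → t=108, phase=(5,18,0,3) → FL=S FR=W RL=S RR=S
cmd 8: advance +1 → t=109, phase=(6,19,1,4) → FL=S FR=W RL=S RR=S


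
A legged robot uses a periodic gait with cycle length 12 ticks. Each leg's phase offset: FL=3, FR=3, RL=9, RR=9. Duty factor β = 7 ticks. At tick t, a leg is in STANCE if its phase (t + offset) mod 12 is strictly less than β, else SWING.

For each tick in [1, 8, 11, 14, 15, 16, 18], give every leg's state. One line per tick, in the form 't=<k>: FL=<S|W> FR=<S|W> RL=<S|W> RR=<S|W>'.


t=1: FL=S FR=S RL=W RR=W
t=8: FL=W FR=W RL=S RR=S
t=11: FL=S FR=S RL=W RR=W
t=14: FL=S FR=S RL=W RR=W
t=15: FL=S FR=S RL=S RR=S
t=16: FL=W FR=W RL=S RR=S
t=18: FL=W FR=W RL=S RR=S

t=1: phase=(4,4,10,10) vs β=7 → FL=S FR=S RL=W RR=W
t=8: phase=(11,11,5,5) vs β=7 → FL=W FR=W RL=S RR=S
t=11: phase=(2,2,8,8) vs β=7 → FL=S FR=S RL=W RR=W
t=14: phase=(5,5,11,11) vs β=7 → FL=S FR=S RL=W RR=W
t=15: phase=(6,6,0,0) vs β=7 → FL=S FR=S RL=S RR=S
t=16: phase=(7,7,1,1) vs β=7 → FL=W FR=W RL=S RR=S
t=18: phase=(9,9,3,3) vs β=7 → FL=W FR=W RL=S RR=S


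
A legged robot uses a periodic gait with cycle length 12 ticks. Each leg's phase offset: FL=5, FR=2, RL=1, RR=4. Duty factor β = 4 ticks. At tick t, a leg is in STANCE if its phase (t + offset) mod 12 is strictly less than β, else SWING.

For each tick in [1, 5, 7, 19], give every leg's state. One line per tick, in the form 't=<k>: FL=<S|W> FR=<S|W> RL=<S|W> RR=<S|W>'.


t=1: phase=(6,3,2,5) vs β=4 → FL=W FR=S RL=S RR=W
t=5: phase=(10,7,6,9) vs β=4 → FL=W FR=W RL=W RR=W
t=7: phase=(0,9,8,11) vs β=4 → FL=S FR=W RL=W RR=W
t=19: phase=(0,9,8,11) vs β=4 → FL=S FR=W RL=W RR=W

t=1: FL=W FR=S RL=S RR=W
t=5: FL=W FR=W RL=W RR=W
t=7: FL=S FR=W RL=W RR=W
t=19: FL=S FR=W RL=W RR=W


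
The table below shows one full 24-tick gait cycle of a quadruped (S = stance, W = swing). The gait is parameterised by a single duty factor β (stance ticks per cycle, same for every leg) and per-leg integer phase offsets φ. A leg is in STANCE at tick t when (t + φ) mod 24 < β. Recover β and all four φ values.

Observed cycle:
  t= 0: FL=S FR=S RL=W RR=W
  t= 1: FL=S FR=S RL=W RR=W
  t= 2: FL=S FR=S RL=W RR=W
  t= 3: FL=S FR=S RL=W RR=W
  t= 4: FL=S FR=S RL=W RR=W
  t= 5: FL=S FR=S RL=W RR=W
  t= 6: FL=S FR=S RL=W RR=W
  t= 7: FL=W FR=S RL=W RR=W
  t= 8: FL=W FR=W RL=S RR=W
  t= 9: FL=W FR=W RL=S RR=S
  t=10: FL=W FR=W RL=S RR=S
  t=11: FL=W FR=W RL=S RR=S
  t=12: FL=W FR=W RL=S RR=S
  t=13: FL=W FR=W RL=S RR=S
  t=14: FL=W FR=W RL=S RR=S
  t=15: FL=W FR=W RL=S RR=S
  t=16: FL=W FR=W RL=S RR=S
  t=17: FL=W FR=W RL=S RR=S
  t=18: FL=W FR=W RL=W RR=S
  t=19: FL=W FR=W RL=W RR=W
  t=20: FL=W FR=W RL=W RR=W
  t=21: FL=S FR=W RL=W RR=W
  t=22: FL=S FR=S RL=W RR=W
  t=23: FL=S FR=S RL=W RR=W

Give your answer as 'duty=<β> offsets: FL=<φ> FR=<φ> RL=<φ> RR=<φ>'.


duty β = stance ticks per leg = 10
FL: stance ticks = 10; W→S at t=21 → φ=3
FR: stance ticks = 10; W→S at t=22 → φ=2
RL: stance ticks = 10; W→S at t=8 → φ=16
RR: stance ticks = 10; W→S at t=9 → φ=15

duty=10 offsets: FL=3 FR=2 RL=16 RR=15


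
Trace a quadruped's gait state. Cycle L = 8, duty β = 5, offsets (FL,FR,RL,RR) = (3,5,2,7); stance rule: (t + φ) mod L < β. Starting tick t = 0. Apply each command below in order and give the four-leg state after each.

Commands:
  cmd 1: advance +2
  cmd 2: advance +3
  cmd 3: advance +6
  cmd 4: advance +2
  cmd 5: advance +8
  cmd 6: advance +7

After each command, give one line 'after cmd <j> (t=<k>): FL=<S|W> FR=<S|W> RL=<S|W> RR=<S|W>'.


start t=0: FL=S FR=W RL=S RR=W
cmd 1: advance +2 → t=2, phase=(5,7,4,1) → FL=W FR=W RL=S RR=S
cmd 2: advance +3 → t=5, phase=(0,2,7,4) → FL=S FR=S RL=W RR=S
cmd 3: advance +6 → t=11, phase=(6,0,5,2) → FL=W FR=S RL=W RR=S
cmd 4: advance +2 → t=13, phase=(0,2,7,4) → FL=S FR=S RL=W RR=S
cmd 5: advance +8 → t=21, phase=(0,2,7,4) → FL=S FR=S RL=W RR=S
cmd 6: advance +7 → t=28, phase=(7,1,6,3) → FL=W FR=S RL=W RR=S

after cmd 1 (t=2): FL=W FR=W RL=S RR=S
after cmd 2 (t=5): FL=S FR=S RL=W RR=S
after cmd 3 (t=11): FL=W FR=S RL=W RR=S
after cmd 4 (t=13): FL=S FR=S RL=W RR=S
after cmd 5 (t=21): FL=S FR=S RL=W RR=S
after cmd 6 (t=28): FL=W FR=S RL=W RR=S


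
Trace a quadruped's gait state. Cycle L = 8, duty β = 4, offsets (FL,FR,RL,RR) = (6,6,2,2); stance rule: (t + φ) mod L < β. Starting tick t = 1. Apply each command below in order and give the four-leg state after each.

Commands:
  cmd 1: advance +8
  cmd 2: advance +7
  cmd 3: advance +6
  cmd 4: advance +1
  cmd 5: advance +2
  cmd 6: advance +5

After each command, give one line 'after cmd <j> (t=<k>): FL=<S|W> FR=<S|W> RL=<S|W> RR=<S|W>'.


start t=1: FL=W FR=W RL=S RR=S
cmd 1: advance +8 → t=9, phase=(7,7,3,3) → FL=W FR=W RL=S RR=S
cmd 2: advance +7 → t=16, phase=(6,6,2,2) → FL=W FR=W RL=S RR=S
cmd 3: advance +6 → t=22, phase=(4,4,0,0) → FL=W FR=W RL=S RR=S
cmd 4: advance +1 → t=23, phase=(5,5,1,1) → FL=W FR=W RL=S RR=S
cmd 5: advance +2 → t=25, phase=(7,7,3,3) → FL=W FR=W RL=S RR=S
cmd 6: advance +5 → t=30, phase=(4,4,0,0) → FL=W FR=W RL=S RR=S

after cmd 1 (t=9): FL=W FR=W RL=S RR=S
after cmd 2 (t=16): FL=W FR=W RL=S RR=S
after cmd 3 (t=22): FL=W FR=W RL=S RR=S
after cmd 4 (t=23): FL=W FR=W RL=S RR=S
after cmd 5 (t=25): FL=W FR=W RL=S RR=S
after cmd 6 (t=30): FL=W FR=W RL=S RR=S


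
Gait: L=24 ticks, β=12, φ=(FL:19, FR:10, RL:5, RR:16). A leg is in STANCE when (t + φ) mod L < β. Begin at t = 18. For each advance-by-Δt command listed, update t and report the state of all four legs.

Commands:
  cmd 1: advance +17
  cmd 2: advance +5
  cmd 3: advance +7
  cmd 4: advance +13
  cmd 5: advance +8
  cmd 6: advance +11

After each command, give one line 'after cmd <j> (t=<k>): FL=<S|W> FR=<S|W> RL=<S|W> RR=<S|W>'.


start t=18: FL=W FR=S RL=W RR=S
cmd 1: advance +17 → t=35, phase=(6,21,16,3) → FL=S FR=W RL=W RR=S
cmd 2: advance +5 → t=40, phase=(11,2,21,8) → FL=S FR=S RL=W RR=S
cmd 3: advance +7 → t=47, phase=(18,9,4,15) → FL=W FR=S RL=S RR=W
cmd 4: advance +13 → t=60, phase=(7,22,17,4) → FL=S FR=W RL=W RR=S
cmd 5: advance +8 → t=68, phase=(15,6,1,12) → FL=W FR=S RL=S RR=W
cmd 6: advance +11 → t=79, phase=(2,17,12,23) → FL=S FR=W RL=W RR=W

after cmd 1 (t=35): FL=S FR=W RL=W RR=S
after cmd 2 (t=40): FL=S FR=S RL=W RR=S
after cmd 3 (t=47): FL=W FR=S RL=S RR=W
after cmd 4 (t=60): FL=S FR=W RL=W RR=S
after cmd 5 (t=68): FL=W FR=S RL=S RR=W
after cmd 6 (t=79): FL=S FR=W RL=W RR=W


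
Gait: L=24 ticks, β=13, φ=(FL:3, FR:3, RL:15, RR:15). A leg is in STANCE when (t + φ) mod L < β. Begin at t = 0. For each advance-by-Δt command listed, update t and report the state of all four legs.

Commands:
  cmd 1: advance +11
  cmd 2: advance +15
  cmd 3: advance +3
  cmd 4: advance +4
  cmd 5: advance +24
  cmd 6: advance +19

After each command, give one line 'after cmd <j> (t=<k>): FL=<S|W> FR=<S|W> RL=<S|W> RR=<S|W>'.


after cmd 1 (t=11): FL=W FR=W RL=S RR=S
after cmd 2 (t=26): FL=S FR=S RL=W RR=W
after cmd 3 (t=29): FL=S FR=S RL=W RR=W
after cmd 4 (t=33): FL=S FR=S RL=S RR=S
after cmd 5 (t=57): FL=S FR=S RL=S RR=S
after cmd 6 (t=76): FL=S FR=S RL=W RR=W

start t=0: FL=S FR=S RL=W RR=W
cmd 1: advance +11 → t=11, phase=(14,14,2,2) → FL=W FR=W RL=S RR=S
cmd 2: advance +15 → t=26, phase=(5,5,17,17) → FL=S FR=S RL=W RR=W
cmd 3: advance +3 → t=29, phase=(8,8,20,20) → FL=S FR=S RL=W RR=W
cmd 4: advance +4 → t=33, phase=(12,12,0,0) → FL=S FR=S RL=S RR=S
cmd 5: advance +24 → t=57, phase=(12,12,0,0) → FL=S FR=S RL=S RR=S
cmd 6: advance +19 → t=76, phase=(7,7,19,19) → FL=S FR=S RL=W RR=W


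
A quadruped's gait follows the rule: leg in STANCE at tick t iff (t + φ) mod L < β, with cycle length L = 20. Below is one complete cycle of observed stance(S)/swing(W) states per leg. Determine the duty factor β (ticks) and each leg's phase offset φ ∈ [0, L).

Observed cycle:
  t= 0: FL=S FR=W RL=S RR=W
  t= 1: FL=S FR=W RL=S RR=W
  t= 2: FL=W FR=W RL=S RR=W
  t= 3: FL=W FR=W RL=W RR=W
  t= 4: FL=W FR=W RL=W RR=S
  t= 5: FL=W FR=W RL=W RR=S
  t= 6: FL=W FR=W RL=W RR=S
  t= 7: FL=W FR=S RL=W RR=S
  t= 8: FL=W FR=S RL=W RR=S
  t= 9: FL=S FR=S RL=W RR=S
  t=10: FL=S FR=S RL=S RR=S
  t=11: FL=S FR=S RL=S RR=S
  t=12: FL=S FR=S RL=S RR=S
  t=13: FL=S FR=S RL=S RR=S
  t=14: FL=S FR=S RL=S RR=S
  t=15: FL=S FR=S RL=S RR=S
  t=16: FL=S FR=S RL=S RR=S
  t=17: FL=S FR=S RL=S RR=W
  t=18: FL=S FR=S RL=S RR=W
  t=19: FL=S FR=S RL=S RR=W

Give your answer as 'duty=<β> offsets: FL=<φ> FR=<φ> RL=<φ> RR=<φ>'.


duty=13 offsets: FL=11 FR=13 RL=10 RR=16

duty β = stance ticks per leg = 13
FL: stance ticks = 13; W→S at t=9 → φ=11
FR: stance ticks = 13; W→S at t=7 → φ=13
RL: stance ticks = 13; W→S at t=10 → φ=10
RR: stance ticks = 13; W→S at t=4 → φ=16


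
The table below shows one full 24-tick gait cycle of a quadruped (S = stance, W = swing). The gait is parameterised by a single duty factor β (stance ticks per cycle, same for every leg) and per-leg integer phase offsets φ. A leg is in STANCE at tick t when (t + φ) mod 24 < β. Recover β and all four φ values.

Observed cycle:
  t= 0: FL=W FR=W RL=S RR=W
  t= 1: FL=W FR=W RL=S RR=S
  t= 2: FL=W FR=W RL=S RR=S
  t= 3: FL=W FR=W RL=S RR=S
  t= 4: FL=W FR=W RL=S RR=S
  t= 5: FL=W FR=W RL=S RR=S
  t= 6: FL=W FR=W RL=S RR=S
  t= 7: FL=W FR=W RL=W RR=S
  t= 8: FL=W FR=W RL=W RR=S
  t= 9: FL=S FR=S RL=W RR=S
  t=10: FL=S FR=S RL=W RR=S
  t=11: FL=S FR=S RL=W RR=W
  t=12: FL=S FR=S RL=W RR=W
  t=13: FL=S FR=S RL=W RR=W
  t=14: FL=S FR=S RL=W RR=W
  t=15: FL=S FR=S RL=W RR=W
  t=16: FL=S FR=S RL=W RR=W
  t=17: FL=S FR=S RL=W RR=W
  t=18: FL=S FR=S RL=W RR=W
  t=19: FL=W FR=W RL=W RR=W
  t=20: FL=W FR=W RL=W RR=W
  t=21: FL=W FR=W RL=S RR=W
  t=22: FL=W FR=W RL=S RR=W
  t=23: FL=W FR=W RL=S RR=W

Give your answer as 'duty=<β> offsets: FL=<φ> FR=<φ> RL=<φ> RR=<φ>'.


duty β = stance ticks per leg = 10
FL: stance ticks = 10; W→S at t=9 → φ=15
FR: stance ticks = 10; W→S at t=9 → φ=15
RL: stance ticks = 10; W→S at t=21 → φ=3
RR: stance ticks = 10; W→S at t=1 → φ=23

duty=10 offsets: FL=15 FR=15 RL=3 RR=23


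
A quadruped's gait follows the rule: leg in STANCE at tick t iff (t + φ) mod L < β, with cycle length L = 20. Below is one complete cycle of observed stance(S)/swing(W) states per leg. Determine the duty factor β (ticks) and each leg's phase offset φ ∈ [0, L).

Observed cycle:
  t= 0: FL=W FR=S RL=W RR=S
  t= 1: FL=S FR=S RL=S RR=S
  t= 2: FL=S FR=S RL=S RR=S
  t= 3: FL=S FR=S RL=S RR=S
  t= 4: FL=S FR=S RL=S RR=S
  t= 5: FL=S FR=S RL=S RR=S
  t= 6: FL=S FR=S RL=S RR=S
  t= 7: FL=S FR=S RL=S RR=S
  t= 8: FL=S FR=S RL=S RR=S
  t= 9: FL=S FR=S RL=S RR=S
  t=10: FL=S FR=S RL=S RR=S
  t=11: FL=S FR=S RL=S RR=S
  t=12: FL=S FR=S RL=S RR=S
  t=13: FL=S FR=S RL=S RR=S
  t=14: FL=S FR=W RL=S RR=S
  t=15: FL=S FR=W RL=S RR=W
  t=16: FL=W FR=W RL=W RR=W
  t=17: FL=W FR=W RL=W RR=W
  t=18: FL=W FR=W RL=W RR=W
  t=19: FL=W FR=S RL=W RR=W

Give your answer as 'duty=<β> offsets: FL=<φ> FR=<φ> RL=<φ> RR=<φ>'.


duty β = stance ticks per leg = 15
FL: stance ticks = 15; W→S at t=1 → φ=19
FR: stance ticks = 15; W→S at t=19 → φ=1
RL: stance ticks = 15; W→S at t=1 → φ=19
RR: stance ticks = 15; W→S at t=0 → φ=0

duty=15 offsets: FL=19 FR=1 RL=19 RR=0


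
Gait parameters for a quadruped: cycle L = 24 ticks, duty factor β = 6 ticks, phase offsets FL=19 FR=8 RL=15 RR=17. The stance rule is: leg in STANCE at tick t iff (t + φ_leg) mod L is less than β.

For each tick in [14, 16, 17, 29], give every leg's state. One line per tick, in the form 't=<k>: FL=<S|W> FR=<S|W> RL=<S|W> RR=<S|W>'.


t=14: FL=W FR=W RL=S RR=W
t=16: FL=W FR=S RL=W RR=W
t=17: FL=W FR=S RL=W RR=W
t=29: FL=S FR=W RL=W RR=W

t=14: phase=(9,22,5,7) vs β=6 → FL=W FR=W RL=S RR=W
t=16: phase=(11,0,7,9) vs β=6 → FL=W FR=S RL=W RR=W
t=17: phase=(12,1,8,10) vs β=6 → FL=W FR=S RL=W RR=W
t=29: phase=(0,13,20,22) vs β=6 → FL=S FR=W RL=W RR=W


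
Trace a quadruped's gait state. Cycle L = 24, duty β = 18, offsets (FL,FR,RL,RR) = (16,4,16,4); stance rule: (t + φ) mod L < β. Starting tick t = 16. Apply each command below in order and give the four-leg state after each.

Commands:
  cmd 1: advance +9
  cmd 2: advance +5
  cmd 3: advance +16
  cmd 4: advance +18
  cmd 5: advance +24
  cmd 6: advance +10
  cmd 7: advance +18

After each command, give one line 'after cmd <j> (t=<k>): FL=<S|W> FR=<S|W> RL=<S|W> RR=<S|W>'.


start t=16: FL=S FR=W RL=S RR=W
cmd 1: advance +9 → t=25, phase=(17,5,17,5) → FL=S FR=S RL=S RR=S
cmd 2: advance +5 → t=30, phase=(22,10,22,10) → FL=W FR=S RL=W RR=S
cmd 3: advance +16 → t=46, phase=(14,2,14,2) → FL=S FR=S RL=S RR=S
cmd 4: advance +18 → t=64, phase=(8,20,8,20) → FL=S FR=W RL=S RR=W
cmd 5: advance +24 → t=88, phase=(8,20,8,20) → FL=S FR=W RL=S RR=W
cmd 6: advance +10 → t=98, phase=(18,6,18,6) → FL=W FR=S RL=W RR=S
cmd 7: advance +18 → t=116, phase=(12,0,12,0) → FL=S FR=S RL=S RR=S

after cmd 1 (t=25): FL=S FR=S RL=S RR=S
after cmd 2 (t=30): FL=W FR=S RL=W RR=S
after cmd 3 (t=46): FL=S FR=S RL=S RR=S
after cmd 4 (t=64): FL=S FR=W RL=S RR=W
after cmd 5 (t=88): FL=S FR=W RL=S RR=W
after cmd 6 (t=98): FL=W FR=S RL=W RR=S
after cmd 7 (t=116): FL=S FR=S RL=S RR=S


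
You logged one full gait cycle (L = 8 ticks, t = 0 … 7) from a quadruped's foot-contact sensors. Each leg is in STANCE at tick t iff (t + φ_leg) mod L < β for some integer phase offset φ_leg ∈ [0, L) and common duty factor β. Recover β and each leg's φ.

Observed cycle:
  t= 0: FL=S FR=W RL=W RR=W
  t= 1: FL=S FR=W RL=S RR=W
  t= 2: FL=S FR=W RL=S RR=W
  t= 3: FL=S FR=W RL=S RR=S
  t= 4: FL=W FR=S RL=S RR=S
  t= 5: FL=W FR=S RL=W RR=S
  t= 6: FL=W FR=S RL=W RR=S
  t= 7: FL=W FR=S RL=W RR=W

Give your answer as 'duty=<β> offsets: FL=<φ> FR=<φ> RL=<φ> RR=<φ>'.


duty=4 offsets: FL=0 FR=4 RL=7 RR=5

duty β = stance ticks per leg = 4
FL: stance ticks = 4; W→S at t=0 → φ=0
FR: stance ticks = 4; W→S at t=4 → φ=4
RL: stance ticks = 4; W→S at t=1 → φ=7
RR: stance ticks = 4; W→S at t=3 → φ=5


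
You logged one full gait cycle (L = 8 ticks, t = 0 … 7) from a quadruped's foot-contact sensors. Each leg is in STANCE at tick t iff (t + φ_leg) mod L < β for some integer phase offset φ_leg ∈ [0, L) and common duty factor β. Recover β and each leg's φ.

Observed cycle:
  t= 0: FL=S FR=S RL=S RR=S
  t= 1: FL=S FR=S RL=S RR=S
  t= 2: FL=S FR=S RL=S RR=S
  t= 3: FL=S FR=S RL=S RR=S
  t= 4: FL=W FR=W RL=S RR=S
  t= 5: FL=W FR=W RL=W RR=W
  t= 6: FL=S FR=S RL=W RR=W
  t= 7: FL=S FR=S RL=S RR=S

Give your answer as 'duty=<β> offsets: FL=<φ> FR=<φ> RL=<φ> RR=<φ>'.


duty β = stance ticks per leg = 6
FL: stance ticks = 6; W→S at t=6 → φ=2
FR: stance ticks = 6; W→S at t=6 → φ=2
RL: stance ticks = 6; W→S at t=7 → φ=1
RR: stance ticks = 6; W→S at t=7 → φ=1

duty=6 offsets: FL=2 FR=2 RL=1 RR=1


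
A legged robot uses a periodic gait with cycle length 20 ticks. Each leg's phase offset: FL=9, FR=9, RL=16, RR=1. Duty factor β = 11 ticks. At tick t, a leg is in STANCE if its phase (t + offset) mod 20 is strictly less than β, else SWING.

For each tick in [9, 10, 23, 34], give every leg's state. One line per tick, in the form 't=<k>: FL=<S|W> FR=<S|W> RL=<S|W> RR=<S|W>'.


t=9: phase=(18,18,5,10) vs β=11 → FL=W FR=W RL=S RR=S
t=10: phase=(19,19,6,11) vs β=11 → FL=W FR=W RL=S RR=W
t=23: phase=(12,12,19,4) vs β=11 → FL=W FR=W RL=W RR=S
t=34: phase=(3,3,10,15) vs β=11 → FL=S FR=S RL=S RR=W

t=9: FL=W FR=W RL=S RR=S
t=10: FL=W FR=W RL=S RR=W
t=23: FL=W FR=W RL=W RR=S
t=34: FL=S FR=S RL=S RR=W


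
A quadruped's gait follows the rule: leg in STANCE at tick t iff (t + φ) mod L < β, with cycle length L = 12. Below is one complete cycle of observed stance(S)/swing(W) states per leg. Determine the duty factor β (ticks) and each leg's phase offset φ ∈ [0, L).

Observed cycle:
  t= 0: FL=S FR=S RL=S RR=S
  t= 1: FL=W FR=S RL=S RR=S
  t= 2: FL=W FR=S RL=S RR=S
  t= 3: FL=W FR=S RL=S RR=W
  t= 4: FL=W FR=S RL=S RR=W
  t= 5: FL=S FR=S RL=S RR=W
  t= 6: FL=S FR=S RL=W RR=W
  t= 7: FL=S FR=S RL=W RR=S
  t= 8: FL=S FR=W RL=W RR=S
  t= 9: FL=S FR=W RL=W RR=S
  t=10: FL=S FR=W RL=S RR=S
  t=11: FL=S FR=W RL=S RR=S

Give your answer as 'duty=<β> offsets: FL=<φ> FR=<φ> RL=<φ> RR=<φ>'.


duty β = stance ticks per leg = 8
FL: stance ticks = 8; W→S at t=5 → φ=7
FR: stance ticks = 8; W→S at t=0 → φ=0
RL: stance ticks = 8; W→S at t=10 → φ=2
RR: stance ticks = 8; W→S at t=7 → φ=5

duty=8 offsets: FL=7 FR=0 RL=2 RR=5


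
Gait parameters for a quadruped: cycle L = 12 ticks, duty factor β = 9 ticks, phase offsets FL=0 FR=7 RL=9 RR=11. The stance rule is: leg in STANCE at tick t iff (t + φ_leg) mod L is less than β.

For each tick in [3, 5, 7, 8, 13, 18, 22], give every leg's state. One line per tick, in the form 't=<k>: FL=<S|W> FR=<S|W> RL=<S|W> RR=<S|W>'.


t=3: FL=S FR=W RL=S RR=S
t=5: FL=S FR=S RL=S RR=S
t=7: FL=S FR=S RL=S RR=S
t=8: FL=S FR=S RL=S RR=S
t=13: FL=S FR=S RL=W RR=S
t=18: FL=S FR=S RL=S RR=S
t=22: FL=W FR=S RL=S RR=W

t=3: phase=(3,10,0,2) vs β=9 → FL=S FR=W RL=S RR=S
t=5: phase=(5,0,2,4) vs β=9 → FL=S FR=S RL=S RR=S
t=7: phase=(7,2,4,6) vs β=9 → FL=S FR=S RL=S RR=S
t=8: phase=(8,3,5,7) vs β=9 → FL=S FR=S RL=S RR=S
t=13: phase=(1,8,10,0) vs β=9 → FL=S FR=S RL=W RR=S
t=18: phase=(6,1,3,5) vs β=9 → FL=S FR=S RL=S RR=S
t=22: phase=(10,5,7,9) vs β=9 → FL=W FR=S RL=S RR=W


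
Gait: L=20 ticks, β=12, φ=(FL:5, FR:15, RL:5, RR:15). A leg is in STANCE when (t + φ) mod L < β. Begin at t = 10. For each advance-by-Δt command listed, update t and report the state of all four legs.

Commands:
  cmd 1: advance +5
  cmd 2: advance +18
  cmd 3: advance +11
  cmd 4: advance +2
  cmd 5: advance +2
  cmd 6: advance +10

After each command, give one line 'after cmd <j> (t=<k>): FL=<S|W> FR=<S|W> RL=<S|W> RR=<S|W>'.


start t=10: FL=W FR=S RL=W RR=S
cmd 1: advance +5 → t=15, phase=(0,10,0,10) → FL=S FR=S RL=S RR=S
cmd 2: advance +18 → t=33, phase=(18,8,18,8) → FL=W FR=S RL=W RR=S
cmd 3: advance +11 → t=44, phase=(9,19,9,19) → FL=S FR=W RL=S RR=W
cmd 4: advance +2 → t=46, phase=(11,1,11,1) → FL=S FR=S RL=S RR=S
cmd 5: advance +2 → t=48, phase=(13,3,13,3) → FL=W FR=S RL=W RR=S
cmd 6: advance +10 → t=58, phase=(3,13,3,13) → FL=S FR=W RL=S RR=W

after cmd 1 (t=15): FL=S FR=S RL=S RR=S
after cmd 2 (t=33): FL=W FR=S RL=W RR=S
after cmd 3 (t=44): FL=S FR=W RL=S RR=W
after cmd 4 (t=46): FL=S FR=S RL=S RR=S
after cmd 5 (t=48): FL=W FR=S RL=W RR=S
after cmd 6 (t=58): FL=S FR=W RL=S RR=W


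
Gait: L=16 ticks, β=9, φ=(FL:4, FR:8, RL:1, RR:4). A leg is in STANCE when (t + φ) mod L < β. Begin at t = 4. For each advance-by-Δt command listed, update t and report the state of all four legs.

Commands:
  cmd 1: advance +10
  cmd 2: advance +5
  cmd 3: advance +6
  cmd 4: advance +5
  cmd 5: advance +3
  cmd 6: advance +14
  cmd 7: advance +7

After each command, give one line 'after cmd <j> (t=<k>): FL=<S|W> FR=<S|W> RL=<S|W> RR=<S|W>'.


start t=4: FL=S FR=W RL=S RR=S
cmd 1: advance +10 → t=14, phase=(2,6,15,2) → FL=S FR=S RL=W RR=S
cmd 2: advance +5 → t=19, phase=(7,11,4,7) → FL=S FR=W RL=S RR=S
cmd 3: advance +6 → t=25, phase=(13,1,10,13) → FL=W FR=S RL=W RR=W
cmd 4: advance +5 → t=30, phase=(2,6,15,2) → FL=S FR=S RL=W RR=S
cmd 5: advance +3 → t=33, phase=(5,9,2,5) → FL=S FR=W RL=S RR=S
cmd 6: advance +14 → t=47, phase=(3,7,0,3) → FL=S FR=S RL=S RR=S
cmd 7: advance +7 → t=54, phase=(10,14,7,10) → FL=W FR=W RL=S RR=W

after cmd 1 (t=14): FL=S FR=S RL=W RR=S
after cmd 2 (t=19): FL=S FR=W RL=S RR=S
after cmd 3 (t=25): FL=W FR=S RL=W RR=W
after cmd 4 (t=30): FL=S FR=S RL=W RR=S
after cmd 5 (t=33): FL=S FR=W RL=S RR=S
after cmd 6 (t=47): FL=S FR=S RL=S RR=S
after cmd 7 (t=54): FL=W FR=W RL=S RR=W


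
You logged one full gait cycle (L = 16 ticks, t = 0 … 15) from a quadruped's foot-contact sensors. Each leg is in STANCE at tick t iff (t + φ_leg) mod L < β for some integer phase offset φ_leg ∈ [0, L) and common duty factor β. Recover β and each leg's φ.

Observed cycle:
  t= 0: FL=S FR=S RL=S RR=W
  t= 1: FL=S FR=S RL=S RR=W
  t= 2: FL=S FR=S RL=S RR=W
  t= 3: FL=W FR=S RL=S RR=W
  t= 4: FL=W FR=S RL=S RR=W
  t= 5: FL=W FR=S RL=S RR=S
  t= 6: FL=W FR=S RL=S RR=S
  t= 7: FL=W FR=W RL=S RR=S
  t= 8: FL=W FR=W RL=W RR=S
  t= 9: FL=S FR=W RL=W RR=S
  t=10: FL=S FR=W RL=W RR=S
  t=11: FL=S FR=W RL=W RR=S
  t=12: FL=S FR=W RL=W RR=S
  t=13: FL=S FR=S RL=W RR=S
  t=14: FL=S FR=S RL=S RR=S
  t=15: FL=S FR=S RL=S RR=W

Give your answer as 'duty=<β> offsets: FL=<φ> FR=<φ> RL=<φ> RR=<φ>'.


duty β = stance ticks per leg = 10
FL: stance ticks = 10; W→S at t=9 → φ=7
FR: stance ticks = 10; W→S at t=13 → φ=3
RL: stance ticks = 10; W→S at t=14 → φ=2
RR: stance ticks = 10; W→S at t=5 → φ=11

duty=10 offsets: FL=7 FR=3 RL=2 RR=11


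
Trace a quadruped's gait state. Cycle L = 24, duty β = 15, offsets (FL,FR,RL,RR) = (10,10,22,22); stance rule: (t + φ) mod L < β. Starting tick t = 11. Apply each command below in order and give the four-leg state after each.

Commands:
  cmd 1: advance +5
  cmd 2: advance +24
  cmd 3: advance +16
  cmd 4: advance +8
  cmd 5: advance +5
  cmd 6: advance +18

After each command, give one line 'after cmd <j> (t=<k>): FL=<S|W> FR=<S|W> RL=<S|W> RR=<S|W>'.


start t=11: FL=W FR=W RL=S RR=S
cmd 1: advance +5 → t=16, phase=(2,2,14,14) → FL=S FR=S RL=S RR=S
cmd 2: advance +24 → t=40, phase=(2,2,14,14) → FL=S FR=S RL=S RR=S
cmd 3: advance +16 → t=56, phase=(18,18,6,6) → FL=W FR=W RL=S RR=S
cmd 4: advance +8 → t=64, phase=(2,2,14,14) → FL=S FR=S RL=S RR=S
cmd 5: advance +5 → t=69, phase=(7,7,19,19) → FL=S FR=S RL=W RR=W
cmd 6: advance +18 → t=87, phase=(1,1,13,13) → FL=S FR=S RL=S RR=S

after cmd 1 (t=16): FL=S FR=S RL=S RR=S
after cmd 2 (t=40): FL=S FR=S RL=S RR=S
after cmd 3 (t=56): FL=W FR=W RL=S RR=S
after cmd 4 (t=64): FL=S FR=S RL=S RR=S
after cmd 5 (t=69): FL=S FR=S RL=W RR=W
after cmd 6 (t=87): FL=S FR=S RL=S RR=S


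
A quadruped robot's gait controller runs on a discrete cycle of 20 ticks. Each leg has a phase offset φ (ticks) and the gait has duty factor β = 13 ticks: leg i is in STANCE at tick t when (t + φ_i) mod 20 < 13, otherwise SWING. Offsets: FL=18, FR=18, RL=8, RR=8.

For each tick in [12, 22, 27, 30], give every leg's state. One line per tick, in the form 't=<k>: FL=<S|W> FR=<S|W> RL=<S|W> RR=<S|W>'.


t=12: FL=S FR=S RL=S RR=S
t=22: FL=S FR=S RL=S RR=S
t=27: FL=S FR=S RL=W RR=W
t=30: FL=S FR=S RL=W RR=W

t=12: phase=(10,10,0,0) vs β=13 → FL=S FR=S RL=S RR=S
t=22: phase=(0,0,10,10) vs β=13 → FL=S FR=S RL=S RR=S
t=27: phase=(5,5,15,15) vs β=13 → FL=S FR=S RL=W RR=W
t=30: phase=(8,8,18,18) vs β=13 → FL=S FR=S RL=W RR=W
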